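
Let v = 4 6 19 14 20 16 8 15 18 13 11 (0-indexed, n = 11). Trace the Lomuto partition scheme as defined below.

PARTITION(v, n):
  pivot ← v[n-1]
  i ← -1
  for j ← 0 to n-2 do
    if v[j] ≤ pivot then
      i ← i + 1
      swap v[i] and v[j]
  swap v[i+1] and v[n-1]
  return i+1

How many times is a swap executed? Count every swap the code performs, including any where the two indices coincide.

pivot=11, i=-1
j=0: 4≤11, i=0, swap(0,0) ⇒ 4 6 19 14 20 16 8 15 18 13 11
j=1: 6≤11, i=1, swap(1,1) ⇒ 4 6 19 14 20 16 8 15 18 13 11
j=2: 19>11, skip
j=3: 14>11, skip
j=4: 20>11, skip
j=5: 16>11, skip
j=6: 8≤11, i=2, swap(2,6) ⇒ 4 6 8 14 20 16 19 15 18 13 11
j=7: 15>11, skip
j=8: 18>11, skip
j=9: 13>11, skip
swap(3,10) ⇒ 4 6 8 11 20 16 19 15 18 13 14; return 3

4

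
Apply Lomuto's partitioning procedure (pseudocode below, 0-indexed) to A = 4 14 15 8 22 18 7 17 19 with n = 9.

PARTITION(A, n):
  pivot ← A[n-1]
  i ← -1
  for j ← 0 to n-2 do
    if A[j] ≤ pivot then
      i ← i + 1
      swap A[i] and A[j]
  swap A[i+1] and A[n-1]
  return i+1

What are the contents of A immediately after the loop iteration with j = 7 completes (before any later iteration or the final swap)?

4 14 15 8 18 7 17 22 19

pivot = A[8] = 19; i = -1
j=0: A[0]=4 ≤ 19 → i=0, swap A[0],A[0] (no change) → 4 14 15 8 22 18 7 17 19
j=1: A[1]=14 ≤ 19 → i=1, swap A[1],A[1] (no change) → 4 14 15 8 22 18 7 17 19
j=2: A[2]=15 ≤ 19 → i=2, swap A[2],A[2] (no change) → 4 14 15 8 22 18 7 17 19
j=3: A[3]=8 ≤ 19 → i=3, swap A[3],A[3] (no change) → 4 14 15 8 22 18 7 17 19
j=4: A[4]=22 > 19 → no swap
j=5: A[5]=18 ≤ 19 → i=4, swap A[4],A[5] → 4 14 15 8 18 22 7 17 19
j=6: A[6]=7 ≤ 19 → i=5, swap A[5],A[6] → 4 14 15 8 18 7 22 17 19
j=7: A[7]=17 ≤ 19 → i=6, swap A[6],A[7] → 4 14 15 8 18 7 17 22 19
(after j=7) A = 4 14 15 8 18 7 17 22 19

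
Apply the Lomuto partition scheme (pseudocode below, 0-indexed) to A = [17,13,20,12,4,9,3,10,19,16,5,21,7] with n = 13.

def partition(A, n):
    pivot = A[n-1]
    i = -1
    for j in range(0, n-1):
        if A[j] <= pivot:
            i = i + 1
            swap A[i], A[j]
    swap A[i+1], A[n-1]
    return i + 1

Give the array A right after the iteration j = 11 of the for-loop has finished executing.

[4,3,5,12,17,9,13,10,19,16,20,21,7]

pivot = A[12] = 7; i = -1
j=0: A[0]=17 > 7 → no swap
j=1: A[1]=13 > 7 → no swap
j=2: A[2]=20 > 7 → no swap
j=3: A[3]=12 > 7 → no swap
j=4: A[4]=4 ≤ 7 → i=0, swap A[0],A[4] → [4,13,20,12,17,9,3,10,19,16,5,21,7]
j=5: A[5]=9 > 7 → no swap
j=6: A[6]=3 ≤ 7 → i=1, swap A[1],A[6] → [4,3,20,12,17,9,13,10,19,16,5,21,7]
j=7: A[7]=10 > 7 → no swap
j=8: A[8]=19 > 7 → no swap
j=9: A[9]=16 > 7 → no swap
j=10: A[10]=5 ≤ 7 → i=2, swap A[2],A[10] → [4,3,5,12,17,9,13,10,19,16,20,21,7]
j=11: A[11]=21 > 7 → no swap
(after j=11) A = [4,3,5,12,17,9,13,10,19,16,20,21,7]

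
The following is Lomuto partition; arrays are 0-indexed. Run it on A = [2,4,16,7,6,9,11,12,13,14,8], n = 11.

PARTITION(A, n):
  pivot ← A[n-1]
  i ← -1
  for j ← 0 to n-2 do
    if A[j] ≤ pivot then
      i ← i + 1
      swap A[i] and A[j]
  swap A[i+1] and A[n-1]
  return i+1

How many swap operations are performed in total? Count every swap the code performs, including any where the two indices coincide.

5

pivot = A[10] = 8; i = -1
j=0: A[0]=2 ≤ 8 → i=0, swap A[0],A[0] (no change) → [2,4,16,7,6,9,11,12,13,14,8]
j=1: A[1]=4 ≤ 8 → i=1, swap A[1],A[1] (no change) → [2,4,16,7,6,9,11,12,13,14,8]
j=2: A[2]=16 > 8 → no swap
j=3: A[3]=7 ≤ 8 → i=2, swap A[2],A[3] → [2,4,7,16,6,9,11,12,13,14,8]
j=4: A[4]=6 ≤ 8 → i=3, swap A[3],A[4] → [2,4,7,6,16,9,11,12,13,14,8]
j=5: A[5]=9 > 8 → no swap
j=6: A[6]=11 > 8 → no swap
j=7: A[7]=12 > 8 → no swap
j=8: A[8]=13 > 8 → no swap
j=9: A[9]=14 > 8 → no swap
final swap A[4],A[10] → [2,4,7,6,8,9,11,12,13,14,16]; return 4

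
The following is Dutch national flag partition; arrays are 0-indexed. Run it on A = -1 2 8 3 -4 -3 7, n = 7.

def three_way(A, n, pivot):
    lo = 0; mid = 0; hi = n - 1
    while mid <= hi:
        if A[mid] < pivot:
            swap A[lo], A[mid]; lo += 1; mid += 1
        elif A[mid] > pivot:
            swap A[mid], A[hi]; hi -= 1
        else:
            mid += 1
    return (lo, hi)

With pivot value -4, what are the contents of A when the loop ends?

-4 8 3 2 -3 7 -1

pivot = -4; lo=0, mid=0, hi=6
A[mid]=-1>-4: swap A[0],A[6]; hi=5 → 7 2 8 3 -4 -3 -1
A[mid]=7>-4: swap A[0],A[5]; hi=4 → -3 2 8 3 -4 7 -1
A[mid]=-3>-4: swap A[0],A[4]; hi=3 → -4 2 8 3 -3 7 -1
A[mid]=-4=-4: mid=1
A[mid]=2>-4: swap A[1],A[3]; hi=2 → -4 3 8 2 -3 7 -1
A[mid]=3>-4: swap A[1],A[2]; hi=1 → -4 8 3 2 -3 7 -1
A[mid]=8>-4: swap A[1],A[1]; hi=0 → -4 8 3 2 -3 7 -1
end: lo=0, hi=0; A = -4 8 3 2 -3 7 -1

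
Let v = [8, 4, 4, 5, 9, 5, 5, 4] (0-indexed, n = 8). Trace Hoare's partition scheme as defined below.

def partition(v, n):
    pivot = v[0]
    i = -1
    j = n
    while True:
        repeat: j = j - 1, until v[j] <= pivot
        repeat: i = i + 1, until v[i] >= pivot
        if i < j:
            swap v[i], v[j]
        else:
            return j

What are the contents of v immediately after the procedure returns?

pivot = v[0] = 8; i = -1, j = 8
j→7 (v[7]=4≤8), i→0 (v[0]=8≥8); i<j, swap → [4, 4, 4, 5, 9, 5, 5, 8]
j→6 (v[6]=5≤8), i→4 (v[4]=9≥8); i<j, swap → [4, 4, 4, 5, 5, 5, 9, 8]
j→5, i→6; i≥j, return j=5. v = [4, 4, 4, 5, 5, 5, 9, 8]

[4, 4, 4, 5, 5, 5, 9, 8]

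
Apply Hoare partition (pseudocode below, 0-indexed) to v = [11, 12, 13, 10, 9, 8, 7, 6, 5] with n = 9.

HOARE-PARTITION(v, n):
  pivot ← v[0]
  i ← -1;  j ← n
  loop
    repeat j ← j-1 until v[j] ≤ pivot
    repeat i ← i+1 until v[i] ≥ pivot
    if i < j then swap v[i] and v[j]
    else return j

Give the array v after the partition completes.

pivot=11
j stops at 8 (5), i stops at 0 (11); swap ⇒ [5, 12, 13, 10, 9, 8, 7, 6, 11]
j stops at 7 (6), i stops at 1 (12); swap ⇒ [5, 6, 13, 10, 9, 8, 7, 12, 11]
j stops at 6 (7), i stops at 2 (13); swap ⇒ [5, 6, 7, 10, 9, 8, 13, 12, 11]
j stops at 5, i stops at 6; i≥j ⇒ return 5. v=[5, 6, 7, 10, 9, 8, 13, 12, 11]

[5, 6, 7, 10, 9, 8, 13, 12, 11]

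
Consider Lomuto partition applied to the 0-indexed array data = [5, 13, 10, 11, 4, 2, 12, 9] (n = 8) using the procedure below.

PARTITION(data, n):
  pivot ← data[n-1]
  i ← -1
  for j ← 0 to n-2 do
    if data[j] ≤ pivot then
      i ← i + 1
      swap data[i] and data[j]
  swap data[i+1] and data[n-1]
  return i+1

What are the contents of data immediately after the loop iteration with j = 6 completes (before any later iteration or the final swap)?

[5, 4, 2, 11, 13, 10, 12, 9]

pivot = data[7] = 9; i = -1
j=0: data[0]=5 ≤ 9 → i=0, swap data[0],data[0] (no change) → [5, 13, 10, 11, 4, 2, 12, 9]
j=1: data[1]=13 > 9 → no swap
j=2: data[2]=10 > 9 → no swap
j=3: data[3]=11 > 9 → no swap
j=4: data[4]=4 ≤ 9 → i=1, swap data[1],data[4] → [5, 4, 10, 11, 13, 2, 12, 9]
j=5: data[5]=2 ≤ 9 → i=2, swap data[2],data[5] → [5, 4, 2, 11, 13, 10, 12, 9]
j=6: data[6]=12 > 9 → no swap
(after j=6) data = [5, 4, 2, 11, 13, 10, 12, 9]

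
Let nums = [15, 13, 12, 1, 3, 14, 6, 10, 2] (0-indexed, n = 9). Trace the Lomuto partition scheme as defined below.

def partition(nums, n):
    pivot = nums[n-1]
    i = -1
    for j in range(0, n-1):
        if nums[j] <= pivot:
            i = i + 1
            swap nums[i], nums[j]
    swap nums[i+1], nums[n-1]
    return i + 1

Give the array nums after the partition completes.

pivot = nums[8] = 2; i = -1
j=0: nums[0]=15 > 2 → no swap
j=1: nums[1]=13 > 2 → no swap
j=2: nums[2]=12 > 2 → no swap
j=3: nums[3]=1 ≤ 2 → i=0, swap nums[0],nums[3] → [1, 13, 12, 15, 3, 14, 6, 10, 2]
j=4: nums[4]=3 > 2 → no swap
j=5: nums[5]=14 > 2 → no swap
j=6: nums[6]=6 > 2 → no swap
j=7: nums[7]=10 > 2 → no swap
final swap nums[1],nums[8] → [1, 2, 12, 15, 3, 14, 6, 10, 13]; return 1

[1, 2, 12, 15, 3, 14, 6, 10, 13]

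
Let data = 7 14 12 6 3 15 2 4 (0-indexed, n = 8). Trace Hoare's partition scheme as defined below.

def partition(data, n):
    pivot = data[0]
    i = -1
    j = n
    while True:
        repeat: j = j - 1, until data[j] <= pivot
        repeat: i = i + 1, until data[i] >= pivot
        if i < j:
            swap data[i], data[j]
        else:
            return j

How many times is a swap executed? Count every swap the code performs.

3

pivot = data[0] = 7; i = -1, j = 8
j→7 (data[7]=4≤7), i→0 (data[0]=7≥7); i<j, swap → 4 14 12 6 3 15 2 7
j→6 (data[6]=2≤7), i→1 (data[1]=14≥7); i<j, swap → 4 2 12 6 3 15 14 7
j→4 (data[4]=3≤7), i→2 (data[2]=12≥7); i<j, swap → 4 2 3 6 12 15 14 7
j→3, i→4; i≥j, return j=3. data = 4 2 3 6 12 15 14 7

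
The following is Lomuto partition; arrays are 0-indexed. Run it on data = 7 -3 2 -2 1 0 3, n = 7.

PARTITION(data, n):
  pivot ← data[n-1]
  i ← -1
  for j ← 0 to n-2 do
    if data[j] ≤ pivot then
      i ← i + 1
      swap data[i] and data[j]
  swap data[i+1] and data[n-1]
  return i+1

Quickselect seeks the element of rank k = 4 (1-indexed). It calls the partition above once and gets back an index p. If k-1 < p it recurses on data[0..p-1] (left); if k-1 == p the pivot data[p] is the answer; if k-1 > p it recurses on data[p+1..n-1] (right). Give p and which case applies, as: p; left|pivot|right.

pivot = data[6] = 3; i = -1
j=0: data[0]=7 > 3 → no swap
j=1: data[1]=-3 ≤ 3 → i=0, swap data[0],data[1] → -3 7 2 -2 1 0 3
j=2: data[2]=2 ≤ 3 → i=1, swap data[1],data[2] → -3 2 7 -2 1 0 3
j=3: data[3]=-2 ≤ 3 → i=2, swap data[2],data[3] → -3 2 -2 7 1 0 3
j=4: data[4]=1 ≤ 3 → i=3, swap data[3],data[4] → -3 2 -2 1 7 0 3
j=5: data[5]=0 ≤ 3 → i=4, swap data[4],data[5] → -3 2 -2 1 0 7 3
final swap data[5],data[6] → -3 2 -2 1 0 3 7; return 5
p = 5; k-1 = 3 < 5 ⇒ left

5; left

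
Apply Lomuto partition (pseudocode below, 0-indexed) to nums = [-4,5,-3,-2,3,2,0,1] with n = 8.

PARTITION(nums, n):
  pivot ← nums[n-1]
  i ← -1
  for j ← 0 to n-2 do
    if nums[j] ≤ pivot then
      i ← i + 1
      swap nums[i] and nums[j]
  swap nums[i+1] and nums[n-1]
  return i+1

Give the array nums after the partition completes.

[-4,-3,-2,0,1,2,5,3]

pivot = nums[7] = 1; i = -1
j=0: nums[0]=-4 ≤ 1 → i=0, swap nums[0],nums[0] (no change) → [-4,5,-3,-2,3,2,0,1]
j=1: nums[1]=5 > 1 → no swap
j=2: nums[2]=-3 ≤ 1 → i=1, swap nums[1],nums[2] → [-4,-3,5,-2,3,2,0,1]
j=3: nums[3]=-2 ≤ 1 → i=2, swap nums[2],nums[3] → [-4,-3,-2,5,3,2,0,1]
j=4: nums[4]=3 > 1 → no swap
j=5: nums[5]=2 > 1 → no swap
j=6: nums[6]=0 ≤ 1 → i=3, swap nums[3],nums[6] → [-4,-3,-2,0,3,2,5,1]
final swap nums[4],nums[7] → [-4,-3,-2,0,1,2,5,3]; return 4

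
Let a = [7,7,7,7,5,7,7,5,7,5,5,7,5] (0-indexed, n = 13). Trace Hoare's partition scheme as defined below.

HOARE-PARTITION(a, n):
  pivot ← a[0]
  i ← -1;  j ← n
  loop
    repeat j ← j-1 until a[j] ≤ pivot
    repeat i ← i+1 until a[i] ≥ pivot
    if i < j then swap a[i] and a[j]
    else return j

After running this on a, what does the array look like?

pivot=7
j stops at 12 (5), i stops at 0 (7); swap ⇒ [5,7,7,7,5,7,7,5,7,5,5,7,7]
j stops at 11 (7), i stops at 1 (7); swap ⇒ [5,7,7,7,5,7,7,5,7,5,5,7,7]
j stops at 10 (5), i stops at 2 (7); swap ⇒ [5,7,5,7,5,7,7,5,7,5,7,7,7]
j stops at 9 (5), i stops at 3 (7); swap ⇒ [5,7,5,5,5,7,7,5,7,7,7,7,7]
j stops at 8 (7), i stops at 5 (7); swap ⇒ [5,7,5,5,5,7,7,5,7,7,7,7,7]
j stops at 7 (5), i stops at 6 (7); swap ⇒ [5,7,5,5,5,7,5,7,7,7,7,7,7]
j stops at 6, i stops at 7; i≥j ⇒ return 6. a=[5,7,5,5,5,7,5,7,7,7,7,7,7]

[5,7,5,5,5,7,5,7,7,7,7,7,7]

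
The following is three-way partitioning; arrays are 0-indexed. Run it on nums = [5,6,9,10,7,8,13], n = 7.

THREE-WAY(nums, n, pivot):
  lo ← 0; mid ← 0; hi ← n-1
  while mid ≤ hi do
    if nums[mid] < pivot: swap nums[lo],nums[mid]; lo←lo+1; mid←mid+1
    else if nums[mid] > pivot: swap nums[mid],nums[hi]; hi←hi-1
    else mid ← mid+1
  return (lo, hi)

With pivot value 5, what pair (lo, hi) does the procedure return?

(0, 0)

pivot = 5; lo=0, mid=0, hi=6
nums[mid]=5=5: mid=1
nums[mid]=6>5: swap nums[1],nums[6]; hi=5 → [5,13,9,10,7,8,6]
nums[mid]=13>5: swap nums[1],nums[5]; hi=4 → [5,8,9,10,7,13,6]
nums[mid]=8>5: swap nums[1],nums[4]; hi=3 → [5,7,9,10,8,13,6]
nums[mid]=7>5: swap nums[1],nums[3]; hi=2 → [5,10,9,7,8,13,6]
nums[mid]=10>5: swap nums[1],nums[2]; hi=1 → [5,9,10,7,8,13,6]
nums[mid]=9>5: swap nums[1],nums[1]; hi=0 → [5,9,10,7,8,13,6]
end: lo=0, hi=0; nums = [5,9,10,7,8,13,6]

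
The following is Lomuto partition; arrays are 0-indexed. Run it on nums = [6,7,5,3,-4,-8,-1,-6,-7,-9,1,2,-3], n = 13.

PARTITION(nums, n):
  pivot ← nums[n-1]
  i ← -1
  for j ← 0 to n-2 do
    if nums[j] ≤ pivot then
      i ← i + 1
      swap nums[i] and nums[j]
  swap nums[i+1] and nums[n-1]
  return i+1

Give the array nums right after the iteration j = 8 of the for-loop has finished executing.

[-4,-8,-6,-7,6,7,-1,5,3,-9,1,2,-3]

pivot = nums[12] = -3; i = -1
j=0: nums[0]=6 > -3 → no swap
j=1: nums[1]=7 > -3 → no swap
j=2: nums[2]=5 > -3 → no swap
j=3: nums[3]=3 > -3 → no swap
j=4: nums[4]=-4 ≤ -3 → i=0, swap nums[0],nums[4] → [-4,7,5,3,6,-8,-1,-6,-7,-9,1,2,-3]
j=5: nums[5]=-8 ≤ -3 → i=1, swap nums[1],nums[5] → [-4,-8,5,3,6,7,-1,-6,-7,-9,1,2,-3]
j=6: nums[6]=-1 > -3 → no swap
j=7: nums[7]=-6 ≤ -3 → i=2, swap nums[2],nums[7] → [-4,-8,-6,3,6,7,-1,5,-7,-9,1,2,-3]
j=8: nums[8]=-7 ≤ -3 → i=3, swap nums[3],nums[8] → [-4,-8,-6,-7,6,7,-1,5,3,-9,1,2,-3]
(after j=8) nums = [-4,-8,-6,-7,6,7,-1,5,3,-9,1,2,-3]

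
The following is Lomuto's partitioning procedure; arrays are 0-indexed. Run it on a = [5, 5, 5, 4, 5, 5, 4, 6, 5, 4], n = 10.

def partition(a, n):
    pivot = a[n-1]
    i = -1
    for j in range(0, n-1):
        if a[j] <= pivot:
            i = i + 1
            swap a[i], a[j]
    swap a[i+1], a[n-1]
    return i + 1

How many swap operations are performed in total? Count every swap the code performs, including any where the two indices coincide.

3

pivot = a[9] = 4; i = -1
j=0: a[0]=5 > 4 → no swap
j=1: a[1]=5 > 4 → no swap
j=2: a[2]=5 > 4 → no swap
j=3: a[3]=4 ≤ 4 → i=0, swap a[0],a[3] → [4, 5, 5, 5, 5, 5, 4, 6, 5, 4]
j=4: a[4]=5 > 4 → no swap
j=5: a[5]=5 > 4 → no swap
j=6: a[6]=4 ≤ 4 → i=1, swap a[1],a[6] → [4, 4, 5, 5, 5, 5, 5, 6, 5, 4]
j=7: a[7]=6 > 4 → no swap
j=8: a[8]=5 > 4 → no swap
final swap a[2],a[9] → [4, 4, 4, 5, 5, 5, 5, 6, 5, 5]; return 2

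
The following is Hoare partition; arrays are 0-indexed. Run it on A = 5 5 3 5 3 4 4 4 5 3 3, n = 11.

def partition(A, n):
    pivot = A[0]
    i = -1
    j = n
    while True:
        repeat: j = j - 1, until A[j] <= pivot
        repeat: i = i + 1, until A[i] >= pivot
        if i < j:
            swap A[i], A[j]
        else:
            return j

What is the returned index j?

pivot=5
j stops at 10 (3), i stops at 0 (5); swap ⇒ 3 5 3 5 3 4 4 4 5 3 5
j stops at 9 (3), i stops at 1 (5); swap ⇒ 3 3 3 5 3 4 4 4 5 5 5
j stops at 8 (5), i stops at 3 (5); swap ⇒ 3 3 3 5 3 4 4 4 5 5 5
j stops at 7, i stops at 8; i≥j ⇒ return 7. A=3 3 3 5 3 4 4 4 5 5 5

7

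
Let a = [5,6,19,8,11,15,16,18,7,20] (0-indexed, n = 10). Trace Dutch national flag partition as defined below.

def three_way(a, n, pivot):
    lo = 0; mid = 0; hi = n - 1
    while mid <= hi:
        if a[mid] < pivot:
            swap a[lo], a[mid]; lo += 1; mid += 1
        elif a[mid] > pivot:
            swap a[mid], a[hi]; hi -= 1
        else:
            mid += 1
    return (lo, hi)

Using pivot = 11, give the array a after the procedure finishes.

[5,6,7,8,11,16,18,15,20,19]

lo=0 mid=0 hi=9
5<11: swap(0,0), lo=1 mid=1 ⇒ [5,6,19,8,11,15,16,18,7,20]
6<11: swap(1,1), lo=2 mid=2 ⇒ [5,6,19,8,11,15,16,18,7,20]
19>11: swap(2,9), hi=8 ⇒ [5,6,20,8,11,15,16,18,7,19]
20>11: swap(2,8), hi=7 ⇒ [5,6,7,8,11,15,16,18,20,19]
7<11: swap(2,2), lo=3 mid=3 ⇒ [5,6,7,8,11,15,16,18,20,19]
8<11: swap(3,3), lo=4 mid=4 ⇒ [5,6,7,8,11,15,16,18,20,19]
11=11: mid=5
15>11: swap(5,7), hi=6 ⇒ [5,6,7,8,11,18,16,15,20,19]
18>11: swap(5,6), hi=5 ⇒ [5,6,7,8,11,16,18,15,20,19]
16>11: swap(5,5), hi=4 ⇒ [5,6,7,8,11,16,18,15,20,19]
done. lo=4 hi=4; a=[5,6,7,8,11,16,18,15,20,19]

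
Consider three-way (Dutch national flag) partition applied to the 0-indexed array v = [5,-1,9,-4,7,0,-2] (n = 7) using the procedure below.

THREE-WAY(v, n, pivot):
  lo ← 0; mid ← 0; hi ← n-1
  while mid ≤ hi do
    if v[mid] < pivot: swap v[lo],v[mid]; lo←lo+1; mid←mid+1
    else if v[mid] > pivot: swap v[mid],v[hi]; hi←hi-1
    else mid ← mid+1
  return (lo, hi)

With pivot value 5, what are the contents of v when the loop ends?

lo=0 mid=0 hi=6
5=5: mid=1
-1<5: swap(0,1), lo=1 mid=2 ⇒ [-1,5,9,-4,7,0,-2]
9>5: swap(2,6), hi=5 ⇒ [-1,5,-2,-4,7,0,9]
-2<5: swap(1,2), lo=2 mid=3 ⇒ [-1,-2,5,-4,7,0,9]
-4<5: swap(2,3), lo=3 mid=4 ⇒ [-1,-2,-4,5,7,0,9]
7>5: swap(4,5), hi=4 ⇒ [-1,-2,-4,5,0,7,9]
0<5: swap(3,4), lo=4 mid=5 ⇒ [-1,-2,-4,0,5,7,9]
done. lo=4 hi=4; v=[-1,-2,-4,0,5,7,9]

[-1,-2,-4,0,5,7,9]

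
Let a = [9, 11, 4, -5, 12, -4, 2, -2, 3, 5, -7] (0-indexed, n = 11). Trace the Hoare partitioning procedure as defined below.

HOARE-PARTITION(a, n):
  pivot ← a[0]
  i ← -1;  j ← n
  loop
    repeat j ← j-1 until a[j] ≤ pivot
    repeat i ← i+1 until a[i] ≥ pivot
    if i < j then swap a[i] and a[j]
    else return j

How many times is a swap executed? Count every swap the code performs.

3

pivot = a[0] = 9; i = -1, j = 11
j→10 (a[10]=-7≤9), i→0 (a[0]=9≥9); i<j, swap → [-7, 11, 4, -5, 12, -4, 2, -2, 3, 5, 9]
j→9 (a[9]=5≤9), i→1 (a[1]=11≥9); i<j, swap → [-7, 5, 4, -5, 12, -4, 2, -2, 3, 11, 9]
j→8 (a[8]=3≤9), i→4 (a[4]=12≥9); i<j, swap → [-7, 5, 4, -5, 3, -4, 2, -2, 12, 11, 9]
j→7, i→8; i≥j, return j=7. a = [-7, 5, 4, -5, 3, -4, 2, -2, 12, 11, 9]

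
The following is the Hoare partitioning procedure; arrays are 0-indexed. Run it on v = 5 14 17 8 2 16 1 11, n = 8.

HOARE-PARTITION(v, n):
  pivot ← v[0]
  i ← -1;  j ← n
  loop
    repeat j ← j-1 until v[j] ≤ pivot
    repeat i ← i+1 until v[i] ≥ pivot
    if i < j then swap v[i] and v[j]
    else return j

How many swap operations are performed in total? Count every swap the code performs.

2

pivot = v[0] = 5; i = -1, j = 8
j→6 (v[6]=1≤5), i→0 (v[0]=5≥5); i<j, swap → 1 14 17 8 2 16 5 11
j→4 (v[4]=2≤5), i→1 (v[1]=14≥5); i<j, swap → 1 2 17 8 14 16 5 11
j→1, i→2; i≥j, return j=1. v = 1 2 17 8 14 16 5 11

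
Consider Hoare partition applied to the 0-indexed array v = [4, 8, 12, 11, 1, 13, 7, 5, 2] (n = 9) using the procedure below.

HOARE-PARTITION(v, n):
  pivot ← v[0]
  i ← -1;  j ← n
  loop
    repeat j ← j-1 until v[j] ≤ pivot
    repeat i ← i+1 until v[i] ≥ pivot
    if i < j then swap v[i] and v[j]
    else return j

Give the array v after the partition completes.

[2, 1, 12, 11, 8, 13, 7, 5, 4]

pivot = v[0] = 4; i = -1, j = 9
j→8 (v[8]=2≤4), i→0 (v[0]=4≥4); i<j, swap → [2, 8, 12, 11, 1, 13, 7, 5, 4]
j→4 (v[4]=1≤4), i→1 (v[1]=8≥4); i<j, swap → [2, 1, 12, 11, 8, 13, 7, 5, 4]
j→1, i→2; i≥j, return j=1. v = [2, 1, 12, 11, 8, 13, 7, 5, 4]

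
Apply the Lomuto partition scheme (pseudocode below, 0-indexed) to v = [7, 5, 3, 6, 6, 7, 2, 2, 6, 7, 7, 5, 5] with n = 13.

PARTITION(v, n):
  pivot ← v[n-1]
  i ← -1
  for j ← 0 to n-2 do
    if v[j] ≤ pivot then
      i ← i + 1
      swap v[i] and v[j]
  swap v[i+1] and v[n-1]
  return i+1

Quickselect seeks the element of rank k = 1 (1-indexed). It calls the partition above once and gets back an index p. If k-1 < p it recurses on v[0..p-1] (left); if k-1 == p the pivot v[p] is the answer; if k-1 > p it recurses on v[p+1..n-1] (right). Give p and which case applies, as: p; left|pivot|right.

5; left

pivot = v[12] = 5; i = -1
j=0: v[0]=7 > 5 → no swap
j=1: v[1]=5 ≤ 5 → i=0, swap v[0],v[1] → [5, 7, 3, 6, 6, 7, 2, 2, 6, 7, 7, 5, 5]
j=2: v[2]=3 ≤ 5 → i=1, swap v[1],v[2] → [5, 3, 7, 6, 6, 7, 2, 2, 6, 7, 7, 5, 5]
j=3: v[3]=6 > 5 → no swap
j=4: v[4]=6 > 5 → no swap
j=5: v[5]=7 > 5 → no swap
j=6: v[6]=2 ≤ 5 → i=2, swap v[2],v[6] → [5, 3, 2, 6, 6, 7, 7, 2, 6, 7, 7, 5, 5]
j=7: v[7]=2 ≤ 5 → i=3, swap v[3],v[7] → [5, 3, 2, 2, 6, 7, 7, 6, 6, 7, 7, 5, 5]
j=8: v[8]=6 > 5 → no swap
j=9: v[9]=7 > 5 → no swap
j=10: v[10]=7 > 5 → no swap
j=11: v[11]=5 ≤ 5 → i=4, swap v[4],v[11] → [5, 3, 2, 2, 5, 7, 7, 6, 6, 7, 7, 6, 5]
final swap v[5],v[12] → [5, 3, 2, 2, 5, 5, 7, 6, 6, 7, 7, 6, 7]; return 5
p = 5; k-1 = 0 < 5 ⇒ left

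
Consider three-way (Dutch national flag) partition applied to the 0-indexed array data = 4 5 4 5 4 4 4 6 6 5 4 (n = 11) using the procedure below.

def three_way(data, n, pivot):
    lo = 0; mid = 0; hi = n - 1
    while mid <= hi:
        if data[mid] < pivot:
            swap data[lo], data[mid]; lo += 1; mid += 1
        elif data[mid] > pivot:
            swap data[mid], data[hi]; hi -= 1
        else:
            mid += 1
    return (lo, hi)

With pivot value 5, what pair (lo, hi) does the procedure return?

pivot = 5; lo=0, mid=0, hi=10
data[mid]=4<5: swap data[0],data[0]; lo=1,mid=1 → 4 5 4 5 4 4 4 6 6 5 4
data[mid]=5=5: mid=2
data[mid]=4<5: swap data[1],data[2]; lo=2,mid=3 → 4 4 5 5 4 4 4 6 6 5 4
data[mid]=5=5: mid=4
data[mid]=4<5: swap data[2],data[4]; lo=3,mid=5 → 4 4 4 5 5 4 4 6 6 5 4
data[mid]=4<5: swap data[3],data[5]; lo=4,mid=6 → 4 4 4 4 5 5 4 6 6 5 4
data[mid]=4<5: swap data[4],data[6]; lo=5,mid=7 → 4 4 4 4 4 5 5 6 6 5 4
data[mid]=6>5: swap data[7],data[10]; hi=9 → 4 4 4 4 4 5 5 4 6 5 6
data[mid]=4<5: swap data[5],data[7]; lo=6,mid=8 → 4 4 4 4 4 4 5 5 6 5 6
data[mid]=6>5: swap data[8],data[9]; hi=8 → 4 4 4 4 4 4 5 5 5 6 6
data[mid]=5=5: mid=9
end: lo=6, hi=8; data = 4 4 4 4 4 4 5 5 5 6 6

(6, 8)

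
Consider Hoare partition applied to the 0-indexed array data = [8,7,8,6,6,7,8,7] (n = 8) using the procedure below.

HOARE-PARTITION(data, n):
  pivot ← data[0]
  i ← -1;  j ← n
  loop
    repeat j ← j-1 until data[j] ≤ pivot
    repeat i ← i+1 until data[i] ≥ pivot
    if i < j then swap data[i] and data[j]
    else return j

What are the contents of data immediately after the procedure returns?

pivot = data[0] = 8; i = -1, j = 8
j→7 (data[7]=7≤8), i→0 (data[0]=8≥8); i<j, swap → [7,7,8,6,6,7,8,8]
j→6 (data[6]=8≤8), i→2 (data[2]=8≥8); i<j, swap → [7,7,8,6,6,7,8,8]
j→5, i→6; i≥j, return j=5. data = [7,7,8,6,6,7,8,8]

[7,7,8,6,6,7,8,8]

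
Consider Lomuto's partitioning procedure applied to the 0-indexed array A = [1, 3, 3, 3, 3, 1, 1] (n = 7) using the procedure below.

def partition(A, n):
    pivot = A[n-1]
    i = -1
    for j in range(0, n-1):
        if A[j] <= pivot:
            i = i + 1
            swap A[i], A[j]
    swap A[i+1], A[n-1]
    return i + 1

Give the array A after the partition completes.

[1, 1, 1, 3, 3, 3, 3]

pivot = A[6] = 1; i = -1
j=0: A[0]=1 ≤ 1 → i=0, swap A[0],A[0] (no change) → [1, 3, 3, 3, 3, 1, 1]
j=1: A[1]=3 > 1 → no swap
j=2: A[2]=3 > 1 → no swap
j=3: A[3]=3 > 1 → no swap
j=4: A[4]=3 > 1 → no swap
j=5: A[5]=1 ≤ 1 → i=1, swap A[1],A[5] → [1, 1, 3, 3, 3, 3, 1]
final swap A[2],A[6] → [1, 1, 1, 3, 3, 3, 3]; return 2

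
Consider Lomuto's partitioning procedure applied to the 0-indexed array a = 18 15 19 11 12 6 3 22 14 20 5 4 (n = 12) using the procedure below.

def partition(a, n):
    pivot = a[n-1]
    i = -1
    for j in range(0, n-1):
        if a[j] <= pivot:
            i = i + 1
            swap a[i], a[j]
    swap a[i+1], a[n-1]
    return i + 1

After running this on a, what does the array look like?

3 4 19 11 12 6 18 22 14 20 5 15

pivot = a[11] = 4; i = -1
j=0: a[0]=18 > 4 → no swap
j=1: a[1]=15 > 4 → no swap
j=2: a[2]=19 > 4 → no swap
j=3: a[3]=11 > 4 → no swap
j=4: a[4]=12 > 4 → no swap
j=5: a[5]=6 > 4 → no swap
j=6: a[6]=3 ≤ 4 → i=0, swap a[0],a[6] → 3 15 19 11 12 6 18 22 14 20 5 4
j=7: a[7]=22 > 4 → no swap
j=8: a[8]=14 > 4 → no swap
j=9: a[9]=20 > 4 → no swap
j=10: a[10]=5 > 4 → no swap
final swap a[1],a[11] → 3 4 19 11 12 6 18 22 14 20 5 15; return 1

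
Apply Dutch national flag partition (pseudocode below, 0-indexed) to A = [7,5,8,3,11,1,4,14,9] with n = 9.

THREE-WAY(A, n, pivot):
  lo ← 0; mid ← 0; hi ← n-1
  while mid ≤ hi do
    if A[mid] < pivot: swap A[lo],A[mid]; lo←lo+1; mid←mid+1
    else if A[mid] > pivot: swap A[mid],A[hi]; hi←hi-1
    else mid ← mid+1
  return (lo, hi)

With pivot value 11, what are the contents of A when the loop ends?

lo=0 mid=0 hi=8
7<11: swap(0,0), lo=1 mid=1 ⇒ [7,5,8,3,11,1,4,14,9]
5<11: swap(1,1), lo=2 mid=2 ⇒ [7,5,8,3,11,1,4,14,9]
8<11: swap(2,2), lo=3 mid=3 ⇒ [7,5,8,3,11,1,4,14,9]
3<11: swap(3,3), lo=4 mid=4 ⇒ [7,5,8,3,11,1,4,14,9]
11=11: mid=5
1<11: swap(4,5), lo=5 mid=6 ⇒ [7,5,8,3,1,11,4,14,9]
4<11: swap(5,6), lo=6 mid=7 ⇒ [7,5,8,3,1,4,11,14,9]
14>11: swap(7,8), hi=7 ⇒ [7,5,8,3,1,4,11,9,14]
9<11: swap(6,7), lo=7 mid=8 ⇒ [7,5,8,3,1,4,9,11,14]
done. lo=7 hi=7; A=[7,5,8,3,1,4,9,11,14]

[7,5,8,3,1,4,9,11,14]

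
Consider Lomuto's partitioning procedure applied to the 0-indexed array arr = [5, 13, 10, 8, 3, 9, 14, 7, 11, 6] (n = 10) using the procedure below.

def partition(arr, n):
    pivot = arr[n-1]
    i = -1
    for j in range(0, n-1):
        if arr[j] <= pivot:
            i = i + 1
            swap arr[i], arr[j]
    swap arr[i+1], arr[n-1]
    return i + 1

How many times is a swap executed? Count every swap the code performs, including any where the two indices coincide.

pivot = arr[9] = 6; i = -1
j=0: arr[0]=5 ≤ 6 → i=0, swap arr[0],arr[0] (no change) → [5, 13, 10, 8, 3, 9, 14, 7, 11, 6]
j=1: arr[1]=13 > 6 → no swap
j=2: arr[2]=10 > 6 → no swap
j=3: arr[3]=8 > 6 → no swap
j=4: arr[4]=3 ≤ 6 → i=1, swap arr[1],arr[4] → [5, 3, 10, 8, 13, 9, 14, 7, 11, 6]
j=5: arr[5]=9 > 6 → no swap
j=6: arr[6]=14 > 6 → no swap
j=7: arr[7]=7 > 6 → no swap
j=8: arr[8]=11 > 6 → no swap
final swap arr[2],arr[9] → [5, 3, 6, 8, 13, 9, 14, 7, 11, 10]; return 2

3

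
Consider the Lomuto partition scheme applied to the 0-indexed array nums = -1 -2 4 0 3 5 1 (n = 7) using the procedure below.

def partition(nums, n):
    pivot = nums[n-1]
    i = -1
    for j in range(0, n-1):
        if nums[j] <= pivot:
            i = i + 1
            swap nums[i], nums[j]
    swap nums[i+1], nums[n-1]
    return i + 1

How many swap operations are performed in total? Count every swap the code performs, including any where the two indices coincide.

pivot = nums[6] = 1; i = -1
j=0: nums[0]=-1 ≤ 1 → i=0, swap nums[0],nums[0] (no change) → -1 -2 4 0 3 5 1
j=1: nums[1]=-2 ≤ 1 → i=1, swap nums[1],nums[1] (no change) → -1 -2 4 0 3 5 1
j=2: nums[2]=4 > 1 → no swap
j=3: nums[3]=0 ≤ 1 → i=2, swap nums[2],nums[3] → -1 -2 0 4 3 5 1
j=4: nums[4]=3 > 1 → no swap
j=5: nums[5]=5 > 1 → no swap
final swap nums[3],nums[6] → -1 -2 0 1 3 5 4; return 3

4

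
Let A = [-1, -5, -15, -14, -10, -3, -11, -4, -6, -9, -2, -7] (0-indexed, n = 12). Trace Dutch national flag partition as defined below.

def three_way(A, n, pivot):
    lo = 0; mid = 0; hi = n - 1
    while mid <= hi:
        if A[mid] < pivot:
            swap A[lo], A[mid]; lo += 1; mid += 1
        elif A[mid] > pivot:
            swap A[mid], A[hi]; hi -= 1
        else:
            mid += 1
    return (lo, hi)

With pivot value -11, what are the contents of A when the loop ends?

[-14, -15, -11, -10, -3, -5, -4, -6, -9, -2, -7, -1]

lo=0 mid=0 hi=11
-1>-11: swap(0,11), hi=10 ⇒ [-7, -5, -15, -14, -10, -3, -11, -4, -6, -9, -2, -1]
-7>-11: swap(0,10), hi=9 ⇒ [-2, -5, -15, -14, -10, -3, -11, -4, -6, -9, -7, -1]
-2>-11: swap(0,9), hi=8 ⇒ [-9, -5, -15, -14, -10, -3, -11, -4, -6, -2, -7, -1]
-9>-11: swap(0,8), hi=7 ⇒ [-6, -5, -15, -14, -10, -3, -11, -4, -9, -2, -7, -1]
-6>-11: swap(0,7), hi=6 ⇒ [-4, -5, -15, -14, -10, -3, -11, -6, -9, -2, -7, -1]
-4>-11: swap(0,6), hi=5 ⇒ [-11, -5, -15, -14, -10, -3, -4, -6, -9, -2, -7, -1]
-11=-11: mid=1
-5>-11: swap(1,5), hi=4 ⇒ [-11, -3, -15, -14, -10, -5, -4, -6, -9, -2, -7, -1]
-3>-11: swap(1,4), hi=3 ⇒ [-11, -10, -15, -14, -3, -5, -4, -6, -9, -2, -7, -1]
-10>-11: swap(1,3), hi=2 ⇒ [-11, -14, -15, -10, -3, -5, -4, -6, -9, -2, -7, -1]
-14<-11: swap(0,1), lo=1 mid=2 ⇒ [-14, -11, -15, -10, -3, -5, -4, -6, -9, -2, -7, -1]
-15<-11: swap(1,2), lo=2 mid=3 ⇒ [-14, -15, -11, -10, -3, -5, -4, -6, -9, -2, -7, -1]
done. lo=2 hi=2; A=[-14, -15, -11, -10, -3, -5, -4, -6, -9, -2, -7, -1]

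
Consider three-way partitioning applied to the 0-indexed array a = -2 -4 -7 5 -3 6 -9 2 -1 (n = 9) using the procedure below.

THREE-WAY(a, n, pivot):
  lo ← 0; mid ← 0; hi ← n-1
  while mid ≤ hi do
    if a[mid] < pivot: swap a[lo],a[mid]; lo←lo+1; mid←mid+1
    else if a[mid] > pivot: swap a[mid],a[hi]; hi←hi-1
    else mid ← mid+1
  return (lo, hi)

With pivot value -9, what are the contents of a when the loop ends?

pivot = -9; lo=0, mid=0, hi=8
a[mid]=-2>-9: swap a[0],a[8]; hi=7 → -1 -4 -7 5 -3 6 -9 2 -2
a[mid]=-1>-9: swap a[0],a[7]; hi=6 → 2 -4 -7 5 -3 6 -9 -1 -2
a[mid]=2>-9: swap a[0],a[6]; hi=5 → -9 -4 -7 5 -3 6 2 -1 -2
a[mid]=-9=-9: mid=1
a[mid]=-4>-9: swap a[1],a[5]; hi=4 → -9 6 -7 5 -3 -4 2 -1 -2
a[mid]=6>-9: swap a[1],a[4]; hi=3 → -9 -3 -7 5 6 -4 2 -1 -2
a[mid]=-3>-9: swap a[1],a[3]; hi=2 → -9 5 -7 -3 6 -4 2 -1 -2
a[mid]=5>-9: swap a[1],a[2]; hi=1 → -9 -7 5 -3 6 -4 2 -1 -2
a[mid]=-7>-9: swap a[1],a[1]; hi=0 → -9 -7 5 -3 6 -4 2 -1 -2
end: lo=0, hi=0; a = -9 -7 5 -3 6 -4 2 -1 -2

-9 -7 5 -3 6 -4 2 -1 -2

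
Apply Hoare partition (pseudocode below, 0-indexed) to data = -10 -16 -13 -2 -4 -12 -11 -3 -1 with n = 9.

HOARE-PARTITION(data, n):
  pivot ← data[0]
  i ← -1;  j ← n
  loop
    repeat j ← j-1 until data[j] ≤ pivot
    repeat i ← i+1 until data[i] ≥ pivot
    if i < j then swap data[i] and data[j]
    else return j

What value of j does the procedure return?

3

pivot = data[0] = -10; i = -1, j = 9
j→6 (data[6]=-11≤-10), i→0 (data[0]=-10≥-10); i<j, swap → -11 -16 -13 -2 -4 -12 -10 -3 -1
j→5 (data[5]=-12≤-10), i→3 (data[3]=-2≥-10); i<j, swap → -11 -16 -13 -12 -4 -2 -10 -3 -1
j→3, i→4; i≥j, return j=3. data = -11 -16 -13 -12 -4 -2 -10 -3 -1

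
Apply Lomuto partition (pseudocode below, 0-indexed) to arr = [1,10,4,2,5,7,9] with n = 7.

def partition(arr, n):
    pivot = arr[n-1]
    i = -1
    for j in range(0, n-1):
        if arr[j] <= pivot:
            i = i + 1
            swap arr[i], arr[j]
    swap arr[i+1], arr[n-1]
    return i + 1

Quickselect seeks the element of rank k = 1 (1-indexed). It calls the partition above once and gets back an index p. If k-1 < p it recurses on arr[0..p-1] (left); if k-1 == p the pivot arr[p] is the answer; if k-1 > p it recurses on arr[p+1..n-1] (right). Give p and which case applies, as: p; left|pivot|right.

pivot = arr[6] = 9; i = -1
j=0: arr[0]=1 ≤ 9 → i=0, swap arr[0],arr[0] (no change) → [1,10,4,2,5,7,9]
j=1: arr[1]=10 > 9 → no swap
j=2: arr[2]=4 ≤ 9 → i=1, swap arr[1],arr[2] → [1,4,10,2,5,7,9]
j=3: arr[3]=2 ≤ 9 → i=2, swap arr[2],arr[3] → [1,4,2,10,5,7,9]
j=4: arr[4]=5 ≤ 9 → i=3, swap arr[3],arr[4] → [1,4,2,5,10,7,9]
j=5: arr[5]=7 ≤ 9 → i=4, swap arr[4],arr[5] → [1,4,2,5,7,10,9]
final swap arr[5],arr[6] → [1,4,2,5,7,9,10]; return 5
p = 5; k-1 = 0 < 5 ⇒ left

5; left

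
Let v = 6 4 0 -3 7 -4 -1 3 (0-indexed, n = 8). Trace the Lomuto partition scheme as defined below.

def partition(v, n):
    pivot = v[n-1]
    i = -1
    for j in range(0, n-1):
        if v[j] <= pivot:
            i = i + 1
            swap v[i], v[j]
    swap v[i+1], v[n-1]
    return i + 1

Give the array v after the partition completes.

0 -3 -4 -1 3 6 4 7

pivot = v[7] = 3; i = -1
j=0: v[0]=6 > 3 → no swap
j=1: v[1]=4 > 3 → no swap
j=2: v[2]=0 ≤ 3 → i=0, swap v[0],v[2] → 0 4 6 -3 7 -4 -1 3
j=3: v[3]=-3 ≤ 3 → i=1, swap v[1],v[3] → 0 -3 6 4 7 -4 -1 3
j=4: v[4]=7 > 3 → no swap
j=5: v[5]=-4 ≤ 3 → i=2, swap v[2],v[5] → 0 -3 -4 4 7 6 -1 3
j=6: v[6]=-1 ≤ 3 → i=3, swap v[3],v[6] → 0 -3 -4 -1 7 6 4 3
final swap v[4],v[7] → 0 -3 -4 -1 3 6 4 7; return 4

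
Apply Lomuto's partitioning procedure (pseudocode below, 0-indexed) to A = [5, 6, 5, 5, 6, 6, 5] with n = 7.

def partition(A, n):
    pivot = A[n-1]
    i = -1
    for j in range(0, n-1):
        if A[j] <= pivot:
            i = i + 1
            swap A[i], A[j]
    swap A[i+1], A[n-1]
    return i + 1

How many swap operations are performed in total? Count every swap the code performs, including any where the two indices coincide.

pivot = A[6] = 5; i = -1
j=0: A[0]=5 ≤ 5 → i=0, swap A[0],A[0] (no change) → [5, 6, 5, 5, 6, 6, 5]
j=1: A[1]=6 > 5 → no swap
j=2: A[2]=5 ≤ 5 → i=1, swap A[1],A[2] → [5, 5, 6, 5, 6, 6, 5]
j=3: A[3]=5 ≤ 5 → i=2, swap A[2],A[3] → [5, 5, 5, 6, 6, 6, 5]
j=4: A[4]=6 > 5 → no swap
j=5: A[5]=6 > 5 → no swap
final swap A[3],A[6] → [5, 5, 5, 5, 6, 6, 6]; return 3

4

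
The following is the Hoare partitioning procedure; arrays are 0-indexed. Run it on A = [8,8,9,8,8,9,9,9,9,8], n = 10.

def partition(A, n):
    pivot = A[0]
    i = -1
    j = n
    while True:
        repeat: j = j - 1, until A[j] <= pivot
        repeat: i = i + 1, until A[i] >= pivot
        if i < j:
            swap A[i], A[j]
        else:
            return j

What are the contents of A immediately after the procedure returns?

[8,8,8,9,8,9,9,9,9,8]

pivot = A[0] = 8; i = -1, j = 10
j→9 (A[9]=8≤8), i→0 (A[0]=8≥8); i<j, swap → [8,8,9,8,8,9,9,9,9,8]
j→4 (A[4]=8≤8), i→1 (A[1]=8≥8); i<j, swap → [8,8,9,8,8,9,9,9,9,8]
j→3 (A[3]=8≤8), i→2 (A[2]=9≥8); i<j, swap → [8,8,8,9,8,9,9,9,9,8]
j→2, i→3; i≥j, return j=2. A = [8,8,8,9,8,9,9,9,9,8]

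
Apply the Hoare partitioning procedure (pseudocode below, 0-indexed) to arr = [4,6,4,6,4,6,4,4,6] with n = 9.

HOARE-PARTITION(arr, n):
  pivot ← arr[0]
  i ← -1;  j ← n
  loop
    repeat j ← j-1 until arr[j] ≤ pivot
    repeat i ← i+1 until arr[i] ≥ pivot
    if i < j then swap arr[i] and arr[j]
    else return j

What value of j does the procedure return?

pivot = arr[0] = 4; i = -1, j = 9
j→7 (arr[7]=4≤4), i→0 (arr[0]=4≥4); i<j, swap → [4,6,4,6,4,6,4,4,6]
j→6 (arr[6]=4≤4), i→1 (arr[1]=6≥4); i<j, swap → [4,4,4,6,4,6,6,4,6]
j→4 (arr[4]=4≤4), i→2 (arr[2]=4≥4); i<j, swap → [4,4,4,6,4,6,6,4,6]
j→2, i→3; i≥j, return j=2. arr = [4,4,4,6,4,6,6,4,6]

2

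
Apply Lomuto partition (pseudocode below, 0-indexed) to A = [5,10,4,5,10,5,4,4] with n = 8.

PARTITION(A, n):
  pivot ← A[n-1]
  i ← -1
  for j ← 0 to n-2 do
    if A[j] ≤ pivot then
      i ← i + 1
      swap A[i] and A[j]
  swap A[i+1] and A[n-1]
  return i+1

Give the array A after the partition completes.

[4,4,4,5,10,5,10,5]

pivot=4, i=-1
j=0: 5>4, skip
j=1: 10>4, skip
j=2: 4≤4, i=0, swap(0,2) ⇒ [4,10,5,5,10,5,4,4]
j=3: 5>4, skip
j=4: 10>4, skip
j=5: 5>4, skip
j=6: 4≤4, i=1, swap(1,6) ⇒ [4,4,5,5,10,5,10,4]
swap(2,7) ⇒ [4,4,4,5,10,5,10,5]; return 2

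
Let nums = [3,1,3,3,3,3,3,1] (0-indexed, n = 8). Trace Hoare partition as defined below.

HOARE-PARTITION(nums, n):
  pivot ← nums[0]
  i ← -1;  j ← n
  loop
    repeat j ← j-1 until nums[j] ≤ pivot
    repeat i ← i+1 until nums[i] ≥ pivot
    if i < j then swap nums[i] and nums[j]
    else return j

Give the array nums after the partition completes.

pivot = nums[0] = 3; i = -1, j = 8
j→7 (nums[7]=1≤3), i→0 (nums[0]=3≥3); i<j, swap → [1,1,3,3,3,3,3,3]
j→6 (nums[6]=3≤3), i→2 (nums[2]=3≥3); i<j, swap → [1,1,3,3,3,3,3,3]
j→5 (nums[5]=3≤3), i→3 (nums[3]=3≥3); i<j, swap → [1,1,3,3,3,3,3,3]
j→4, i→4; i≥j, return j=4. nums = [1,1,3,3,3,3,3,3]

[1,1,3,3,3,3,3,3]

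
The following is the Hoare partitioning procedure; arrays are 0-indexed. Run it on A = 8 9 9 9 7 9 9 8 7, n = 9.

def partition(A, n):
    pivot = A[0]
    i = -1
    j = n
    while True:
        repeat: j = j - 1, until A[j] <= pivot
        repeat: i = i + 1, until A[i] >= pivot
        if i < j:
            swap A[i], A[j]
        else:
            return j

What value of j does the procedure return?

2

pivot=8
j stops at 8 (7), i stops at 0 (8); swap ⇒ 7 9 9 9 7 9 9 8 8
j stops at 7 (8), i stops at 1 (9); swap ⇒ 7 8 9 9 7 9 9 9 8
j stops at 4 (7), i stops at 2 (9); swap ⇒ 7 8 7 9 9 9 9 9 8
j stops at 2, i stops at 3; i≥j ⇒ return 2. A=7 8 7 9 9 9 9 9 8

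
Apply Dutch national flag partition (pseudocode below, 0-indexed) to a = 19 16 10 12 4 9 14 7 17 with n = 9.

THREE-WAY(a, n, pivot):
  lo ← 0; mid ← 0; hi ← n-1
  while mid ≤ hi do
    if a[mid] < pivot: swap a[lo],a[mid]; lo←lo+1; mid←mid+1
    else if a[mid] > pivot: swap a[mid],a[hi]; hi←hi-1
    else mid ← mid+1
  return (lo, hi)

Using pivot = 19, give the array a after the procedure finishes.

16 10 12 4 9 14 7 17 19

lo=0 mid=0 hi=8
19=19: mid=1
16<19: swap(0,1), lo=1 mid=2 ⇒ 16 19 10 12 4 9 14 7 17
10<19: swap(1,2), lo=2 mid=3 ⇒ 16 10 19 12 4 9 14 7 17
12<19: swap(2,3), lo=3 mid=4 ⇒ 16 10 12 19 4 9 14 7 17
4<19: swap(3,4), lo=4 mid=5 ⇒ 16 10 12 4 19 9 14 7 17
9<19: swap(4,5), lo=5 mid=6 ⇒ 16 10 12 4 9 19 14 7 17
14<19: swap(5,6), lo=6 mid=7 ⇒ 16 10 12 4 9 14 19 7 17
7<19: swap(6,7), lo=7 mid=8 ⇒ 16 10 12 4 9 14 7 19 17
17<19: swap(7,8), lo=8 mid=9 ⇒ 16 10 12 4 9 14 7 17 19
done. lo=8 hi=8; a=16 10 12 4 9 14 7 17 19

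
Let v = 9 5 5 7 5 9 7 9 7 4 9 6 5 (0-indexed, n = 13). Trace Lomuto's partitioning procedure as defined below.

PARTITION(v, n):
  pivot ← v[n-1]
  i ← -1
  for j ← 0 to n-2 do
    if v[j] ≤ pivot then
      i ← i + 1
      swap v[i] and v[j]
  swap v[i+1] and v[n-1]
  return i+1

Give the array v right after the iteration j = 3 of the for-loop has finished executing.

pivot = v[12] = 5; i = -1
j=0: v[0]=9 > 5 → no swap
j=1: v[1]=5 ≤ 5 → i=0, swap v[0],v[1] → 5 9 5 7 5 9 7 9 7 4 9 6 5
j=2: v[2]=5 ≤ 5 → i=1, swap v[1],v[2] → 5 5 9 7 5 9 7 9 7 4 9 6 5
j=3: v[3]=7 > 5 → no swap
(after j=3) v = 5 5 9 7 5 9 7 9 7 4 9 6 5

5 5 9 7 5 9 7 9 7 4 9 6 5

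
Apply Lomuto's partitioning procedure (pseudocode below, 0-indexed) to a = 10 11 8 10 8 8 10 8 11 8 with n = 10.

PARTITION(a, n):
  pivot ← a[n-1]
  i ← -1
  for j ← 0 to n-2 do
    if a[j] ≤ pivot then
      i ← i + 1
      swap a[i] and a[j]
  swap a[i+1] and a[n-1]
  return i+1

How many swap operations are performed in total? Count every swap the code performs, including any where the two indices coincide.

5

pivot=8, i=-1
j=0: 10>8, skip
j=1: 11>8, skip
j=2: 8≤8, i=0, swap(0,2) ⇒ 8 11 10 10 8 8 10 8 11 8
j=3: 10>8, skip
j=4: 8≤8, i=1, swap(1,4) ⇒ 8 8 10 10 11 8 10 8 11 8
j=5: 8≤8, i=2, swap(2,5) ⇒ 8 8 8 10 11 10 10 8 11 8
j=6: 10>8, skip
j=7: 8≤8, i=3, swap(3,7) ⇒ 8 8 8 8 11 10 10 10 11 8
j=8: 11>8, skip
swap(4,9) ⇒ 8 8 8 8 8 10 10 10 11 11; return 4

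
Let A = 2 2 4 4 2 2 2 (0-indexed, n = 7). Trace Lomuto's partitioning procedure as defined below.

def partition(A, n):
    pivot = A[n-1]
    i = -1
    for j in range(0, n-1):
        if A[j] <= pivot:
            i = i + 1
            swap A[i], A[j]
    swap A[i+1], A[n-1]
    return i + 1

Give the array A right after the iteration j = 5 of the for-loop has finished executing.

pivot=2, i=-1
j=0: 2≤2, i=0, swap(0,0) ⇒ 2 2 4 4 2 2 2
j=1: 2≤2, i=1, swap(1,1) ⇒ 2 2 4 4 2 2 2
j=2: 4>2, skip
j=3: 4>2, skip
j=4: 2≤2, i=2, swap(2,4) ⇒ 2 2 2 4 4 2 2
j=5: 2≤2, i=3, swap(3,5) ⇒ 2 2 2 2 4 4 2
(after j=5) A = 2 2 2 2 4 4 2

2 2 2 2 4 4 2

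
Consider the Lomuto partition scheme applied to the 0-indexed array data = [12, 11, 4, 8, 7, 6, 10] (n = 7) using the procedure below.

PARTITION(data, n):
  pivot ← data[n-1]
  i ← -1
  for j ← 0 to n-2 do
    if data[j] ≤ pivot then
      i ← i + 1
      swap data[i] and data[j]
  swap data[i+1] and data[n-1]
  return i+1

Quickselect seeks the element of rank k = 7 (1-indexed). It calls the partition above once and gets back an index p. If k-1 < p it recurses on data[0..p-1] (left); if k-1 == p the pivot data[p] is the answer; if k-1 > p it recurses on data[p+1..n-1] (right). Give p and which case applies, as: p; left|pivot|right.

pivot = data[6] = 10; i = -1
j=0: data[0]=12 > 10 → no swap
j=1: data[1]=11 > 10 → no swap
j=2: data[2]=4 ≤ 10 → i=0, swap data[0],data[2] → [4, 11, 12, 8, 7, 6, 10]
j=3: data[3]=8 ≤ 10 → i=1, swap data[1],data[3] → [4, 8, 12, 11, 7, 6, 10]
j=4: data[4]=7 ≤ 10 → i=2, swap data[2],data[4] → [4, 8, 7, 11, 12, 6, 10]
j=5: data[5]=6 ≤ 10 → i=3, swap data[3],data[5] → [4, 8, 7, 6, 12, 11, 10]
final swap data[4],data[6] → [4, 8, 7, 6, 10, 11, 12]; return 4
p = 4; k-1 = 6 > 4 ⇒ right

4; right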